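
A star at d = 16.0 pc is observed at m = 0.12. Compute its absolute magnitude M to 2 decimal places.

-0.90

M = m − 5 log₁₀(d/10 pc) = 0.12 − 5 log₁₀(16.0/10)
  = 0.12 − 5 × 0.204 = 0.12 − 1.02 = -0.90.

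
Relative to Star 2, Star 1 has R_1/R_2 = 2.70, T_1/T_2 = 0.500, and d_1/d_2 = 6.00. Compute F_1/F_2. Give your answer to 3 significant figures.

0.0127

L_1/L_2 = (R_1/R_2)²(T_1/T_2)⁴ = (2.70)² × (0.500)⁴ = 0.4556.
F_1/F_2 = (L_1/L_2)/(d_1/d_2)² = 0.4556 / (6.00)² = 0.01266.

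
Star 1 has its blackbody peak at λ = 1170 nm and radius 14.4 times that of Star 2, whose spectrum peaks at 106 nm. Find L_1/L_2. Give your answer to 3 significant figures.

0.0140

Wien's law gives T ∝ 1/λ_max, so T_1/T_2 = λ_2/λ_1 = 106/1170 = 0.09060.
Then L ∝ R²T⁴ gives L_1/L_2 = (14.4)² × (0.09060)⁴ = 207.4 × 6.737×10^-5 = 0.01397.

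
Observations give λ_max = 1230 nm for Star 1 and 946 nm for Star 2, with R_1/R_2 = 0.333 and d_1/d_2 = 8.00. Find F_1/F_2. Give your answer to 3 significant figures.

6.06×10^-4

Wien's law: T_1/T_2 = λ_2/λ_1 = 946/1230 = 0.7691.
L_1/L_2 = (R_1/R_2)²(T_1/T_2)⁴ = (0.333)²(0.7691)⁴ = 0.03880.
F_1/F_2 = (L_1/L_2)/(d_1/d_2)² = 0.03880/(8.00)² = 6.063×10^-4.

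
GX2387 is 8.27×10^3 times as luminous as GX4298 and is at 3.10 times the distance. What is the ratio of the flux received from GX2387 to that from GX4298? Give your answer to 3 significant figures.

F = L/(4πd²), so F_GX2387/F_GX4298 = (L_GX2387/L_GX4298) / (d_GX2387/d_GX4298)²
= 8.27×10^3 / (3.10)² = 8.27×10^3 / 9.610 = 860.6.

861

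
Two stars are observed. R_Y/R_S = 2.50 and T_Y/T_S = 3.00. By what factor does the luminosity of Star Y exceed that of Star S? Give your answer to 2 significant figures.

5.1×10^2

From the Stefan–Boltzmann law, L ∝ R²T⁴, so
L_Y/L_S = (R_Y/R_S)² (T_Y/T_S)⁴ = (2.50)² × (3.00)⁴ = 6.250 × 81.00 = 506.2.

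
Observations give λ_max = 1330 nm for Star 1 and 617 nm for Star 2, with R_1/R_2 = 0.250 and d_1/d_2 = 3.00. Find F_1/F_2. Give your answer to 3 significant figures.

3.22×10^-4

Wien's law: T_1/T_2 = λ_2/λ_1 = 617/1330 = 0.4639.
L_1/L_2 = (R_1/R_2)²(T_1/T_2)⁴ = (0.250)²(0.4639)⁴ = 0.002895.
F_1/F_2 = (L_1/L_2)/(d_1/d_2)² = 0.002895/(3.00)² = 3.216×10^-4.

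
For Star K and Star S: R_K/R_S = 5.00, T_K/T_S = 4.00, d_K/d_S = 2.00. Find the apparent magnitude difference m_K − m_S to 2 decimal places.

-8.01

L_K/L_S = (5.00)²(4.00)⁴ = 6400.
F_K/F_S = (L_K/L_S)/(d_K/d_S)² = 6400/4.000 = 1600.
m_K − m_S = −2.5 log₁₀(1600) = -8.01.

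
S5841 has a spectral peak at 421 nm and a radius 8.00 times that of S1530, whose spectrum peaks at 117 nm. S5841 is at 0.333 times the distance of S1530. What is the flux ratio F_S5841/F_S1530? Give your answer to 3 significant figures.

3.44

Wien's law: T_S5841/T_S1530 = λ_S1530/λ_S5841 = 117/421 = 0.2779.
L_S5841/L_S1530 = (R_S5841/R_S1530)²(T_S5841/T_S1530)⁴ = (8.00)²(0.2779)⁴ = 0.3818.
F_S5841/F_S1530 = (L_S5841/L_S1530)/(d_S5841/d_S1530)² = 0.3818/(0.333)² = 3.443.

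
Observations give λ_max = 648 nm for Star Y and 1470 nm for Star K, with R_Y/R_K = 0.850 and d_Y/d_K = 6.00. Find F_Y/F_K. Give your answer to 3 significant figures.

Wien's law: T_Y/T_K = λ_K/λ_Y = 1470/648 = 2.269.
L_Y/L_K = (R_Y/R_K)²(T_Y/T_K)⁴ = (0.850)²(2.269)⁴ = 19.13.
F_Y/F_K = (L_Y/L_K)/(d_Y/d_K)² = 19.13/(6.00)² = 0.5315.

0.532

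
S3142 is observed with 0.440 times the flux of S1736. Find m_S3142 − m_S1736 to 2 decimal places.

0.89

m_S3142 − m_S1736 = −2.5 log₁₀(F_S3142/F_S1736) = −2.5 log₁₀(0.440) = −2.5 × (-0.357) = 0.891.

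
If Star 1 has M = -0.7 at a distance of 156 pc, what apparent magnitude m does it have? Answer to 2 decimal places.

m = M + 5 log₁₀(d/10 pc) = -0.7 + 5 log₁₀(156/10)
  = -0.7 + 5 × 1.193 = -0.7 + 5.97 = 5.27.

5.27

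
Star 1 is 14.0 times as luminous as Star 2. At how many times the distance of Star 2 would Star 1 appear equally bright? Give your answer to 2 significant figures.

3.7

Equal flux requires L_1/d_1² = L_2/d_2², so d_1/d_2 = √(L_1/L_2)
= √(14.0) = 3.742.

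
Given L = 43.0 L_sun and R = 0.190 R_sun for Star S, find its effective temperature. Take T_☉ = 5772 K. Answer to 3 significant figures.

3.39×10^4 K

T/T_☉ = (L/L_☉)^(1/4) / (R/R_☉)^(1/2)
T = 5772 × (43.0)^(1/4) / √(0.190) = 5772 × 2.561 / 0.4359 = 3.391×10^4 K.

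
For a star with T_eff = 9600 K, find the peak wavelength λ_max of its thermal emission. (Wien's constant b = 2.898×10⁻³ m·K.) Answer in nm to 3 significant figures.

λ_max = b/T = 2.898×10⁻³ / 9600 = 3.02×10^-7 m = 301.9 nm.

302 nm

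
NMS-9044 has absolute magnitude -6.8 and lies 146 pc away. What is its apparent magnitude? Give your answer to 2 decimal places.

-0.98

m = M + 5 log₁₀(d/10 pc) = -6.8 + 5 log₁₀(146/10)
  = -6.8 + 5 × 1.164 = -6.8 + 5.82 = -0.98.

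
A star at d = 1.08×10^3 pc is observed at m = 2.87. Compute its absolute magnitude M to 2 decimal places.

M = m − 5 log₁₀(d/10 pc) = 2.87 − 5 log₁₀(1.08×10^3/10)
  = 2.87 − 5 × 2.033 = 2.87 − 10.17 = -7.30.

-7.30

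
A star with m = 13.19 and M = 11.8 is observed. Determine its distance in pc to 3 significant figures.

19.0 pc

m − M = 5 log₁₀(d/10 pc)
13.19 − (11.8) = 1.39 = 5 log₁₀(d/10)
d = 10 × 10^(1.39/5) = 10 × 10^0.278 = 18.97 pc.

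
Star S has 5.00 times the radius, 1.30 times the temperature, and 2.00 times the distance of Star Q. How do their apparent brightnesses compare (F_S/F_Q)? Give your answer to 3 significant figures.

L_S/L_Q = (R_S/R_Q)²(T_S/T_Q)⁴ = (5.00)² × (1.30)⁴ = 71.40.
F_S/F_Q = (L_S/L_Q)/(d_S/d_Q)² = 71.40 / (2.00)² = 17.85.

17.9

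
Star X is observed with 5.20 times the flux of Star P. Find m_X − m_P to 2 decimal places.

-1.79

m_X − m_P = −2.5 log₁₀(F_X/F_P) = −2.5 log₁₀(5.20) = −2.5 × (0.716) = -1.790.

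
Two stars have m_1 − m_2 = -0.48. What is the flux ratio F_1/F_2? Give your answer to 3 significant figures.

1.56

F_1/F_2 = 10^(−(m_1 − m_2)/2.5) = 10^(0.48/2.5) = 10^0.192 = 1.556.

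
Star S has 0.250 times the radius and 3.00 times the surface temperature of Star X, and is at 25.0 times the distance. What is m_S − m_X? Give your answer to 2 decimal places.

5.23

L_S/L_X = (0.250)²(3.00)⁴ = 5.062.
F_S/F_X = (L_S/L_X)/(d_S/d_X)² = 5.062/625.0 = 0.008100.
m_S − m_X = −2.5 log₁₀(0.008100) = 5.23.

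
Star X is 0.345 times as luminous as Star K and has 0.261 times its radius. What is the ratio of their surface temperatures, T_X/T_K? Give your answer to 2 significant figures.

1.5

L ∝ R²T⁴ gives T ∝ (L/R²)^(1/4), so
T_X/T_K = (0.345 / 0.261²)^(1/4) = (5.065)^(1/4) = 1.500.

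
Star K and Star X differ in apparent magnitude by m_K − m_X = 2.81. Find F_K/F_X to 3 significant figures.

0.0752

F_K/F_X = 10^(−(m_K − m_X)/2.5) = 10^(-2.81/2.5) = 10^-1.124 = 0.07516.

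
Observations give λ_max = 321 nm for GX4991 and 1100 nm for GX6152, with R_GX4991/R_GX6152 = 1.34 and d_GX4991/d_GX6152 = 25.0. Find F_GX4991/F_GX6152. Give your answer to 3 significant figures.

Wien's law: T_GX4991/T_GX6152 = λ_GX6152/λ_GX4991 = 1100/321 = 3.427.
L_GX4991/L_GX6152 = (R_GX4991/R_GX6152)²(T_GX4991/T_GX6152)⁴ = (1.34)²(3.427)⁴ = 247.6.
F_GX4991/F_GX6152 = (L_GX4991/L_GX6152)/(d_GX4991/d_GX6152)² = 247.6/(25.0)² = 0.3962.

0.396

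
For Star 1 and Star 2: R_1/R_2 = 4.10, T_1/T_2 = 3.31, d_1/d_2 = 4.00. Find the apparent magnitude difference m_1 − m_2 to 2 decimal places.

L_1/L_2 = (4.10)²(3.31)⁴ = 2018.
F_1/F_2 = (L_1/L_2)/(d_1/d_2)² = 2018/16.00 = 126.1.
m_1 − m_2 = −2.5 log₁₀(126.1) = -5.25.

-5.25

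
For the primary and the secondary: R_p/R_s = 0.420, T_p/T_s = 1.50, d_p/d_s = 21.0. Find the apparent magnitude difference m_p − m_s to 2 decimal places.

L_p/L_s = (0.420)²(1.50)⁴ = 0.8930.
F_p/F_s = (L_p/L_s)/(d_p/d_s)² = 0.8930/441.0 = 0.002025.
m_p − m_s = −2.5 log₁₀(0.002025) = 6.73.

6.73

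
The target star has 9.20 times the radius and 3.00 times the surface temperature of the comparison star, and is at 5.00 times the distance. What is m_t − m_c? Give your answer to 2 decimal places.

-6.10

L_t/L_c = (9.20)²(3.00)⁴ = 6856.
F_t/F_c = (L_t/L_c)/(d_t/d_c)² = 6856/25.00 = 274.2.
m_t − m_c = −2.5 log₁₀(274.2) = -6.10.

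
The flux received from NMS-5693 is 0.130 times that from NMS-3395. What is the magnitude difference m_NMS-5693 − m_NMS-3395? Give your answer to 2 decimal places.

m_NMS-5693 − m_NMS-3395 = −2.5 log₁₀(F_NMS-5693/F_NMS-3395) = −2.5 log₁₀(0.130) = −2.5 × (-0.886) = 2.215.

2.22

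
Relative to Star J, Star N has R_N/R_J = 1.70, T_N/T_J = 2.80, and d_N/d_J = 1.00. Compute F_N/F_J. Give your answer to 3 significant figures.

L_N/L_J = (R_N/R_J)²(T_N/T_J)⁴ = (1.70)² × (2.80)⁴ = 177.6.
F_N/F_J = (L_N/L_J)/(d_N/d_J)² = 177.6 / (1.00)² = 177.6.

178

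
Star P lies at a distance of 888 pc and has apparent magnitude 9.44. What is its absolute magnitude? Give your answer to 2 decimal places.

M = m − 5 log₁₀(d/10 pc) = 9.44 − 5 log₁₀(888/10)
  = 9.44 − 5 × 1.948 = 9.44 − 9.74 = -0.30.

-0.30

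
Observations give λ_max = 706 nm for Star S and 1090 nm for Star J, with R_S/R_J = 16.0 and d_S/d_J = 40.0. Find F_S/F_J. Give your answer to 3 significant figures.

Wien's law: T_S/T_J = λ_J/λ_S = 1090/706 = 1.544.
L_S/L_J = (R_S/R_J)²(T_S/T_J)⁴ = (16.0)²(1.544)⁴ = 1455.
F_S/F_J = (L_S/L_J)/(d_S/d_J)² = 1455/(40.0)² = 0.9091.

0.909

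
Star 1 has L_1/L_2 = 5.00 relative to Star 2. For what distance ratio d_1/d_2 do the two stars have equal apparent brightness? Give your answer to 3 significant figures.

Equal flux requires L_1/d_1² = L_2/d_2², so d_1/d_2 = √(L_1/L_2)
= √(5.00) = 2.236.

2.24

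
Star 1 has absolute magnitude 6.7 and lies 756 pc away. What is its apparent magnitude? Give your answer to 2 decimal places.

m = M + 5 log₁₀(d/10 pc) = 6.7 + 5 log₁₀(756/10)
  = 6.7 + 5 × 1.879 = 6.7 + 9.39 = 16.09.

16.09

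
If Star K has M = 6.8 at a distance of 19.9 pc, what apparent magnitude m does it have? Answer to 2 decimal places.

8.29

m = M + 5 log₁₀(d/10 pc) = 6.8 + 5 log₁₀(19.9/10)
  = 6.8 + 5 × 0.299 = 6.8 + 1.49 = 8.29.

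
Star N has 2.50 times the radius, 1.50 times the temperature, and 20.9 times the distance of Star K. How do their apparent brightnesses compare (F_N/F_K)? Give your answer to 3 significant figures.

0.0724

L_N/L_K = (R_N/R_K)²(T_N/T_K)⁴ = (2.50)² × (1.50)⁴ = 31.64.
F_N/F_K = (L_N/L_K)/(d_N/d_K)² = 31.64 / (20.9)² = 0.07244.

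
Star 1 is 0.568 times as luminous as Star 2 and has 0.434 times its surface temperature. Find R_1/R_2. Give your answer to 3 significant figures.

4.00

L ∝ R²T⁴ gives R ∝ √L / T², so
R_1/R_2 = √(0.568) / (0.434)² = 0.7537 / 0.1884 = 4.001.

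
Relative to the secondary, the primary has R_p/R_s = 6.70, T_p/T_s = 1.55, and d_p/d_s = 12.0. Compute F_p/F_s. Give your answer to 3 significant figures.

1.80

L_p/L_s = (R_p/R_s)²(T_p/T_s)⁴ = (6.70)² × (1.55)⁴ = 259.1.
F_p/F_s = (L_p/L_s)/(d_p/d_s)² = 259.1 / (12.0)² = 1.799.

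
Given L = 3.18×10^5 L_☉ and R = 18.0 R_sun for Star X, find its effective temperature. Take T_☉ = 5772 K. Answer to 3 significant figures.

T/T_☉ = (L/L_☉)^(1/4) / (R/R_☉)^(1/2)
T = 5772 × (3.18×10^5)^(1/4) / √(18.0) = 5772 × 23.75 / 4.243 = 3.231×10^4 K.

3.23×10^4 K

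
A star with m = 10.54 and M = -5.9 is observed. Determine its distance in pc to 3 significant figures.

m − M = 5 log₁₀(d/10 pc)
10.54 − (-5.9) = 16.44 = 5 log₁₀(d/10)
d = 10 × 10^(16.44/5) = 10 × 10^3.288 = 1.941×10^4 pc.

1.94×10^4 pc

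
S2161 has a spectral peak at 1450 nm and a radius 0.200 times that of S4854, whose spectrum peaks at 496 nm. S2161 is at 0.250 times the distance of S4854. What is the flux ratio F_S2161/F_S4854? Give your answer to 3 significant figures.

Wien's law: T_S2161/T_S4854 = λ_S4854/λ_S2161 = 496/1450 = 0.3421.
L_S2161/L_S4854 = (R_S2161/R_S4854)²(T_S2161/T_S4854)⁴ = (0.200)²(0.3421)⁴ = 5.477×10^-4.
F_S2161/F_S4854 = (L_S2161/L_S4854)/(d_S2161/d_S4854)² = 5.477×10^-4/(0.250)² = 0.008763.

0.00876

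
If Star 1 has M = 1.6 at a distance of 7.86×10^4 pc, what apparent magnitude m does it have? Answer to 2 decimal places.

21.08

m = M + 5 log₁₀(d/10 pc) = 1.6 + 5 log₁₀(7.86×10^4/10)
  = 1.6 + 5 × 3.895 = 1.6 + 19.48 = 21.08.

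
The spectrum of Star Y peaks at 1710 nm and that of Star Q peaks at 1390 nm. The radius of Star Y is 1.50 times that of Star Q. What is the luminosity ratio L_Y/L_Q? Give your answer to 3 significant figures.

0.982

Wien's law gives T ∝ 1/λ_max, so T_Y/T_Q = λ_Q/λ_Y = 1390/1710 = 0.8129.
Then L ∝ R²T⁴ gives L_Y/L_Q = (1.50)² × (0.8129)⁴ = 2.250 × 0.4366 = 0.9823.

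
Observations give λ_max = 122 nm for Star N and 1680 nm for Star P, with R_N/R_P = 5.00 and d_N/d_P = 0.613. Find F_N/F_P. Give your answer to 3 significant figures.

Wien's law: T_N/T_P = λ_P/λ_N = 1680/122 = 13.77.
L_N/L_P = (R_N/R_P)²(T_N/T_P)⁴ = (5.00)²(13.77)⁴ = 8.990×10^5.
F_N/F_P = (L_N/L_P)/(d_N/d_P)² = 8.990×10^5/(0.613)² = 2.392×10^6.

2.39×10^6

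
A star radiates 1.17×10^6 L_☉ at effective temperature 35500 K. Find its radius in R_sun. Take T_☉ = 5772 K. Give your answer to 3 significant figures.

28.6 R_sun

R/R_☉ = √(L/L_☉) / (T/T_☉)² = √(1.17×10^6) / (6.150)²
       = 1082 / 37.83 = 28.59.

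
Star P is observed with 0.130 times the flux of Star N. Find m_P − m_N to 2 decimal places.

2.22

m_P − m_N = −2.5 log₁₀(F_P/F_N) = −2.5 log₁₀(0.130) = −2.5 × (-0.886) = 2.215.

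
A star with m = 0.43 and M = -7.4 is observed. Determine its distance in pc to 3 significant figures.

m − M = 5 log₁₀(d/10 pc)
0.43 − (-7.4) = 7.83 = 5 log₁₀(d/10)
d = 10 × 10^(7.83/5) = 10 × 10^1.566 = 368.1 pc.

368 pc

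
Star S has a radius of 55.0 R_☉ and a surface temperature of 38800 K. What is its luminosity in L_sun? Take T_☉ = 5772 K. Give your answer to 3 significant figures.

L/L_☉ = (R/R_☉)² (T/T_☉)⁴ = (55.0)² × (38800/5772)⁴
       = 3025 × (6.722)⁴ = 3025 × 2042 = 6.177×10^6.

6.18×10^6 L_sun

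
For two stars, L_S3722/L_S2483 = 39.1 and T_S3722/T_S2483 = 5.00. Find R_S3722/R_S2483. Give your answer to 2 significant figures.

0.25

L ∝ R²T⁴ gives R ∝ √L / T², so
R_S3722/R_S2483 = √(39.1) / (5.00)² = 6.253 / 25.00 = 0.2501.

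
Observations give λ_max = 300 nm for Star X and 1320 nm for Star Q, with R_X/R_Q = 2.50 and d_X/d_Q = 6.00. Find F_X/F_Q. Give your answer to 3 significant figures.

65.1

Wien's law: T_X/T_Q = λ_Q/λ_X = 1320/300 = 4.400.
L_X/L_Q = (R_X/R_Q)²(T_X/T_Q)⁴ = (2.50)²(4.400)⁴ = 2343.
F_X/F_Q = (L_X/L_Q)/(d_X/d_Q)² = 2343/(6.00)² = 65.07.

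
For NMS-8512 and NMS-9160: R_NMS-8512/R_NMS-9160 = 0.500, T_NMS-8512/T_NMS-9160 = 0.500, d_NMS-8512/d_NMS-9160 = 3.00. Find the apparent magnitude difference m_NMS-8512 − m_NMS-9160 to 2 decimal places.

L_NMS-8512/L_NMS-9160 = (0.500)²(0.500)⁴ = 0.01562.
F_NMS-8512/F_NMS-9160 = (L_NMS-8512/L_NMS-9160)/(d_NMS-8512/d_NMS-9160)² = 0.01562/9.000 = 0.001736.
m_NMS-8512 − m_NMS-9160 = −2.5 log₁₀(0.001736) = 6.90.

6.90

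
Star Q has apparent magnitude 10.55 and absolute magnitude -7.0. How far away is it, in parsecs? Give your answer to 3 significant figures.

m − M = 5 log₁₀(d/10 pc)
10.55 − (-7.0) = 17.55 = 5 log₁₀(d/10)
d = 10 × 10^(17.55/5) = 10 × 10^3.510 = 3.236×10^4 pc.

3.24×10^4 pc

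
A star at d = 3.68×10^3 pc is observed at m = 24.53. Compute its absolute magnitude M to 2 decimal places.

11.70

M = m − 5 log₁₀(d/10 pc) = 24.53 − 5 log₁₀(3.68×10^3/10)
  = 24.53 − 5 × 2.566 = 24.53 − 12.83 = 11.70.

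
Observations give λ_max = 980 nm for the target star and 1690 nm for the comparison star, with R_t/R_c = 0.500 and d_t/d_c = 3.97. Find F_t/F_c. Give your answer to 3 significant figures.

0.140

Wien's law: T_t/T_c = λ_c/λ_t = 1690/980 = 1.724.
L_t/L_c = (R_t/R_c)²(T_t/T_c)⁴ = (0.500)²(1.724)⁴ = 2.211.
F_t/F_c = (L_t/L_c)/(d_t/d_c)² = 2.211/(3.97)² = 0.1403.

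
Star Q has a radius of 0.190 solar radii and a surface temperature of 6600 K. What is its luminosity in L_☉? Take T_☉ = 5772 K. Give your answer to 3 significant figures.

0.0617 L_☉

L/L_☉ = (R/R_☉)² (T/T_☉)⁴ = (0.190)² × (6600/5772)⁴
       = 0.03610 × (1.143)⁴ = 0.03610 × 1.710 = 0.06171.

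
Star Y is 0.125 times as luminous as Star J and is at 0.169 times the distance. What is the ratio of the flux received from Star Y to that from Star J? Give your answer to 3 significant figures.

F = L/(4πd²), so F_Y/F_J = (L_Y/L_J) / (d_Y/d_J)²
= 0.125 / (0.169)² = 0.125 / 0.02856 = 4.377.

4.38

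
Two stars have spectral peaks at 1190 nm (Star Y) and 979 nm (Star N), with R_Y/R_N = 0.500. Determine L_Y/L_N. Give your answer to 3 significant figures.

Wien's law gives T ∝ 1/λ_max, so T_Y/T_N = λ_N/λ_Y = 979/1190 = 0.8227.
Then L ∝ R²T⁴ gives L_Y/L_N = (0.500)² × (0.8227)⁴ = 0.2500 × 0.4581 = 0.1145.

0.115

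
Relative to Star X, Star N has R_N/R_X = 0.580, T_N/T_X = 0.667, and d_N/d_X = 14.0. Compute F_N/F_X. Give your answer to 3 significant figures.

L_N/L_X = (R_N/R_X)²(T_N/T_X)⁴ = (0.580)² × (0.667)⁴ = 0.06658.
F_N/F_X = (L_N/L_X)/(d_N/d_X)² = 0.06658 / (14.0)² = 3.397×10^-4.

3.40×10^-4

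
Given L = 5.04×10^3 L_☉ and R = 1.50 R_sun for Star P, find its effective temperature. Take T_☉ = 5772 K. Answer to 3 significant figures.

T/T_☉ = (L/L_☉)^(1/4) / (R/R_☉)^(1/2)
T = 5772 × (5.04×10^3)^(1/4) / √(1.50) = 5772 × 8.426 / 1.225 = 3.971×10^4 K.

3.97×10^4 K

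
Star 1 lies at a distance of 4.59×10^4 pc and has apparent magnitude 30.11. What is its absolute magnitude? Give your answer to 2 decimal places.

11.80

M = m − 5 log₁₀(d/10 pc) = 30.11 − 5 log₁₀(4.59×10^4/10)
  = 30.11 − 5 × 3.662 = 30.11 − 18.31 = 11.80.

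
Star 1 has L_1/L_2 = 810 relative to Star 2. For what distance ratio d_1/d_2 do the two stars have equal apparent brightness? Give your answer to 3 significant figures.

Equal flux requires L_1/d_1² = L_2/d_2², so d_1/d_2 = √(L_1/L_2)
= √(810) = 28.46.

28.5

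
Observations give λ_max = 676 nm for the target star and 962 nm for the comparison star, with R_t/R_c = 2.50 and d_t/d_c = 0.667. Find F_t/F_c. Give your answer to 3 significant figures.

Wien's law: T_t/T_c = λ_c/λ_t = 962/676 = 1.423.
L_t/L_c = (R_t/R_c)²(T_t/T_c)⁴ = (2.50)²(1.423)⁴ = 25.63.
F_t/F_c = (L_t/L_c)/(d_t/d_c)² = 25.63/(0.667)² = 57.62.

57.6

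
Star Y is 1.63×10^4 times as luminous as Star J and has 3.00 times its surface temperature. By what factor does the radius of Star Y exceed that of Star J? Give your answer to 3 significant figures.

14.2

L ∝ R²T⁴ gives R ∝ √L / T², so
R_Y/R_J = √(1.63×10^4) / (3.00)² = 127.7 / 9.000 = 14.19.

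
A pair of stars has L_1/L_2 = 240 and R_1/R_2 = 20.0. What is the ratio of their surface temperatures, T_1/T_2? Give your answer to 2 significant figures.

L ∝ R²T⁴ gives T ∝ (L/R²)^(1/4), so
T_1/T_2 = (240 / 20.0²)^(1/4) = (0.6000)^(1/4) = 0.8801.

0.88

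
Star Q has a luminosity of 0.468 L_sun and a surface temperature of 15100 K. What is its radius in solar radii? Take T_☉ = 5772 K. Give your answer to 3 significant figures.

0.100 solar radii

R/R_☉ = √(L/L_☉) / (T/T_☉)² = √(0.468) / (2.616)²
       = 0.6841 / 6.844 = 0.09996.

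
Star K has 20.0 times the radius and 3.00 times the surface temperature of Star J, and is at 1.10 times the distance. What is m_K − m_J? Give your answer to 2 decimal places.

L_K/L_J = (20.0)²(3.00)⁴ = 3.240×10^4.
F_K/F_J = (L_K/L_J)/(d_K/d_J)² = 3.240×10^4/1.210 = 2.678×10^4.
m_K − m_J = −2.5 log₁₀(2.678×10^4) = -11.07.

-11.07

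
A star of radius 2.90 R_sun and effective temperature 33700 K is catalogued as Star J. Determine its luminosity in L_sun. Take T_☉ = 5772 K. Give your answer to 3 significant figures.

9.77×10^3 L_sun

L/L_☉ = (R/R_☉)² (T/T_☉)⁴ = (2.90)² × (33700/5772)⁴
       = 8.410 × (5.839)⁴ = 8.410 × 1162 = 9773.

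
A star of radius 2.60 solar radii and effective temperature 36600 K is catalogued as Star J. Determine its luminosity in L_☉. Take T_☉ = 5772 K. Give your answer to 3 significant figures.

L/L_☉ = (R/R_☉)² (T/T_☉)⁴ = (2.60)² × (36600/5772)⁴
       = 6.760 × (6.341)⁴ = 6.760 × 1617 = 1.093×10^4.

1.09×10^4 L_☉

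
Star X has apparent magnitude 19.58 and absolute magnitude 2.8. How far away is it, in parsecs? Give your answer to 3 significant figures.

2.27×10^4 pc

m − M = 5 log₁₀(d/10 pc)
19.58 − (2.8) = 16.78 = 5 log₁₀(d/10)
d = 10 × 10^(16.78/5) = 10 × 10^3.356 = 2.270×10^4 pc.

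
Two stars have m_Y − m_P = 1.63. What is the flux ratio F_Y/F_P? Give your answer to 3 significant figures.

0.223

F_Y/F_P = 10^(−(m_Y − m_P)/2.5) = 10^(-1.63/2.5) = 10^-0.652 = 0.2228.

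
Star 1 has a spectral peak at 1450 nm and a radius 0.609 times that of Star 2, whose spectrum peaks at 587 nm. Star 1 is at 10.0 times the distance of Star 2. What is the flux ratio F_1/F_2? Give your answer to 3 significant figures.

9.96×10^-5

Wien's law: T_1/T_2 = λ_2/λ_1 = 587/1450 = 0.4048.
L_1/L_2 = (R_1/R_2)²(T_1/T_2)⁴ = (0.609)²(0.4048)⁴ = 0.009961.
F_1/F_2 = (L_1/L_2)/(d_1/d_2)² = 0.009961/(10.0)² = 9.961×10^-5.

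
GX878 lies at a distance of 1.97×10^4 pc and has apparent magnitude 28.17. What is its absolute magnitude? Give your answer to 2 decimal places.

M = m − 5 log₁₀(d/10 pc) = 28.17 − 5 log₁₀(1.97×10^4/10)
  = 28.17 − 5 × 3.294 = 28.17 − 16.47 = 11.70.

11.70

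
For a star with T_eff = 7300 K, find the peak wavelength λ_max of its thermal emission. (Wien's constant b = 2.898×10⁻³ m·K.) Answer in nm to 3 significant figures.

397 nm

λ_max = b/T = 2.898×10⁻³ / 7300 = 3.97×10^-7 m = 397.0 nm.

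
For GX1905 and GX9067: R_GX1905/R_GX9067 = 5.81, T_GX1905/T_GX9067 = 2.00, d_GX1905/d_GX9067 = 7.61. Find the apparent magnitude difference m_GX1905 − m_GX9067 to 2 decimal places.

L_GX1905/L_GX9067 = (5.81)²(2.00)⁴ = 540.1.
F_GX1905/F_GX9067 = (L_GX1905/L_GX9067)/(d_GX1905/d_GX9067)² = 540.1/57.91 = 9.326.
m_GX1905 − m_GX9067 = −2.5 log₁₀(9.326) = -2.42.

-2.42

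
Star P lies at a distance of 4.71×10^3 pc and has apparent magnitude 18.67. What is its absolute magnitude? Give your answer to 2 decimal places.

M = m − 5 log₁₀(d/10 pc) = 18.67 − 5 log₁₀(4.71×10^3/10)
  = 18.67 − 5 × 2.673 = 18.67 − 13.37 = 5.30.

5.30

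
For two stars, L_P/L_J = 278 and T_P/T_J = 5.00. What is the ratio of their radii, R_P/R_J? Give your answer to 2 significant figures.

0.67

L ∝ R²T⁴ gives R ∝ √L / T², so
R_P/R_J = √(278) / (5.00)² = 16.67 / 25.00 = 0.6669.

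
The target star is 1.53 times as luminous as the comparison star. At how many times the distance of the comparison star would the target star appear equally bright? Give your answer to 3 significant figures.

Equal flux requires L_t/d_t² = L_c/d_c², so d_t/d_c = √(L_t/L_c)
= √(1.53) = 1.237.

1.24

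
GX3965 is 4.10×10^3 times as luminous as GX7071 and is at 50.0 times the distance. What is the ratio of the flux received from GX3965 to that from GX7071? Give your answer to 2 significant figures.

1.6

F = L/(4πd²), so F_GX3965/F_GX7071 = (L_GX3965/L_GX7071) / (d_GX3965/d_GX7071)²
= 4.10×10^3 / (50.0)² = 4.10×10^3 / 2500 = 1.640.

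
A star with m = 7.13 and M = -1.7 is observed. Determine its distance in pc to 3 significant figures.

583 pc

m − M = 5 log₁₀(d/10 pc)
7.13 − (-1.7) = 8.83 = 5 log₁₀(d/10)
d = 10 × 10^(8.83/5) = 10 × 10^1.766 = 583.4 pc.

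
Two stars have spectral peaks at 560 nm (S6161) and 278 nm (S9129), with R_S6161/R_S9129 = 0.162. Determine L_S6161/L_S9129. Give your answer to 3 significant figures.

Wien's law gives T ∝ 1/λ_max, so T_S6161/T_S9129 = λ_S9129/λ_S6161 = 278/560 = 0.4964.
Then L ∝ R²T⁴ gives L_S6161/L_S9129 = (0.162)² × (0.4964)⁴ = 0.02624 × 0.06073 = 0.001594.

0.00159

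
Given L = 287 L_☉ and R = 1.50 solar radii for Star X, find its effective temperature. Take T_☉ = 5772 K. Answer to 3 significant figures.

T/T_☉ = (L/L_☉)^(1/4) / (R/R_☉)^(1/2)
T = 5772 × (287)^(1/4) / √(1.50) = 5772 × 4.116 / 1.225 = 1.940×10^4 K.

1.94×10^4 K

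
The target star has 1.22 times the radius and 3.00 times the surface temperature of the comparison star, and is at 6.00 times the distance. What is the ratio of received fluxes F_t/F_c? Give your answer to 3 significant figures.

L_t/L_c = (R_t/R_c)²(T_t/T_c)⁴ = (1.22)² × (3.00)⁴ = 120.6.
F_t/F_c = (L_t/L_c)/(d_t/d_c)² = 120.6 / (6.00)² = 3.349.

3.35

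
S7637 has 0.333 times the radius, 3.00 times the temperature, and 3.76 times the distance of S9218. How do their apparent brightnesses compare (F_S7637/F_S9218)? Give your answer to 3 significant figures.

L_S7637/L_S9218 = (R_S7637/R_S9218)²(T_S7637/T_S9218)⁴ = (0.333)² × (3.00)⁴ = 8.982.
F_S7637/F_S9218 = (L_S7637/L_S9218)/(d_S7637/d_S9218)² = 8.982 / (3.76)² = 0.6353.

0.635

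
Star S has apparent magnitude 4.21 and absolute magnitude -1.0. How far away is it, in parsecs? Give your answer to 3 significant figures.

m − M = 5 log₁₀(d/10 pc)
4.21 − (-1.0) = 5.21 = 5 log₁₀(d/10)
d = 10 × 10^(5.21/5) = 10 × 10^1.042 = 110.2 pc.

110 pc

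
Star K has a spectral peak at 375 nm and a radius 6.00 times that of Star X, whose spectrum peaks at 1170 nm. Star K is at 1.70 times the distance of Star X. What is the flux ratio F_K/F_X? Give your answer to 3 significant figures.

1.18×10^3

Wien's law: T_K/T_X = λ_X/λ_K = 1170/375 = 3.120.
L_K/L_X = (R_K/R_X)²(T_K/T_X)⁴ = (6.00)²(3.120)⁴ = 3411.
F_K/F_X = (L_K/L_X)/(d_K/d_X)² = 3411/(1.70)² = 1180.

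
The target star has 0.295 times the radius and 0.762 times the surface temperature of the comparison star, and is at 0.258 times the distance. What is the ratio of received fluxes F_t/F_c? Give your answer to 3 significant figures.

0.441

L_t/L_c = (R_t/R_c)²(T_t/T_c)⁴ = (0.295)² × (0.762)⁴ = 0.02934.
F_t/F_c = (L_t/L_c)/(d_t/d_c)² = 0.02934 / (0.258)² = 0.4408.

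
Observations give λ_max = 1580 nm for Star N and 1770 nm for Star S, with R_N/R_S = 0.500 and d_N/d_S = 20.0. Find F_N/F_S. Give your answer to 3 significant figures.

9.84×10^-4

Wien's law: T_N/T_S = λ_S/λ_N = 1770/1580 = 1.120.
L_N/L_S = (R_N/R_S)²(T_N/T_S)⁴ = (0.500)²(1.120)⁴ = 0.3937.
F_N/F_S = (L_N/L_S)/(d_N/d_S)² = 0.3937/(20.0)² = 9.843×10^-4.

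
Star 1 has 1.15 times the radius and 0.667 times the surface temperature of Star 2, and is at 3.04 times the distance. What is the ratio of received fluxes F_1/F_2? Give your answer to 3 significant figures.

L_1/L_2 = (R_1/R_2)²(T_1/T_2)⁴ = (1.15)² × (0.667)⁴ = 0.2618.
F_1/F_2 = (L_1/L_2)/(d_1/d_2)² = 0.2618 / (3.04)² = 0.02832.

0.0283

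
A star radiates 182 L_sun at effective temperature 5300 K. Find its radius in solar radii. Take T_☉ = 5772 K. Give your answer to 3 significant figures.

R/R_☉ = √(L/L_☉) / (T/T_☉)² = √(182) / (0.9182)²
       = 13.49 / 0.8431 = 16.00.

16.0 solar radii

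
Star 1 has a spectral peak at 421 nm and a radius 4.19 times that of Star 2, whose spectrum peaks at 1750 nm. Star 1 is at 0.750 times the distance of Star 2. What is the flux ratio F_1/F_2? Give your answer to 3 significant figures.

Wien's law: T_1/T_2 = λ_2/λ_1 = 1750/421 = 4.157.
L_1/L_2 = (R_1/R_2)²(T_1/T_2)⁴ = (4.19)²(4.157)⁴ = 5241.
F_1/F_2 = (L_1/L_2)/(d_1/d_2)² = 5241/(0.750)² = 9318.

9.32×10^3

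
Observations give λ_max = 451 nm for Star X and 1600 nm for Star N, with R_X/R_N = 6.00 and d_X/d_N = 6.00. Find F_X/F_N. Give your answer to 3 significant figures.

Wien's law: T_X/T_N = λ_N/λ_X = 1600/451 = 3.548.
L_X/L_N = (R_X/R_N)²(T_X/T_N)⁴ = (6.00)²(3.548)⁴ = 5703.
F_X/F_N = (L_X/L_N)/(d_X/d_N)² = 5703/(6.00)² = 158.4.

158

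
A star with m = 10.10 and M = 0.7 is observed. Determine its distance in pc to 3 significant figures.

759 pc

m − M = 5 log₁₀(d/10 pc)
10.10 − (0.7) = 9.40 = 5 log₁₀(d/10)
d = 10 × 10^(9.40/5) = 10 × 10^1.880 = 758.6 pc.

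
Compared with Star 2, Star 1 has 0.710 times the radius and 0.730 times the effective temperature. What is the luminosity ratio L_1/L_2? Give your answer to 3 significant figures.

From the Stefan–Boltzmann law, L ∝ R²T⁴, so
L_1/L_2 = (R_1/R_2)² (T_1/T_2)⁴ = (0.710)² × (0.730)⁴ = 0.5041 × 0.2840 = 0.1432.

0.143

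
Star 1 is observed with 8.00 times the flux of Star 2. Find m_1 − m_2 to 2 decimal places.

m_1 − m_2 = −2.5 log₁₀(F_1/F_2) = −2.5 log₁₀(8.00) = −2.5 × (0.903) = -2.258.

-2.26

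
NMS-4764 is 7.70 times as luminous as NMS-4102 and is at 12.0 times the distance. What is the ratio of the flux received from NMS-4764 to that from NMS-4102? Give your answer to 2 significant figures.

0.053

F = L/(4πd²), so F_NMS-4764/F_NMS-4102 = (L_NMS-4764/L_NMS-4102) / (d_NMS-4764/d_NMS-4102)²
= 7.70 / (12.0)² = 7.70 / 144.0 = 0.05347.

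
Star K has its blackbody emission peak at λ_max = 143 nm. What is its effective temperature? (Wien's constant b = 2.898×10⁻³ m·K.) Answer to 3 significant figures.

T = b/λ_max = 2.898×10⁻³ / (143×10⁻⁹) = 2.027×10^4 K.

2.03×10^4 K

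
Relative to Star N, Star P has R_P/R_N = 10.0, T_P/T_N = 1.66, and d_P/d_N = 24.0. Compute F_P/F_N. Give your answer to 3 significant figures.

1.32

L_P/L_N = (R_P/R_N)²(T_P/T_N)⁴ = (10.0)² × (1.66)⁴ = 759.3.
F_P/F_N = (L_P/L_N)/(d_P/d_N)² = 759.3 / (24.0)² = 1.318.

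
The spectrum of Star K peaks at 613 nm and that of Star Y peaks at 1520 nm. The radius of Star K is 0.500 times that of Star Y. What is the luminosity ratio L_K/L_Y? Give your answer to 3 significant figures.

9.45

Wien's law gives T ∝ 1/λ_max, so T_K/T_Y = λ_Y/λ_K = 1520/613 = 2.480.
Then L ∝ R²T⁴ gives L_K/L_Y = (0.500)² × (2.480)⁴ = 0.2500 × 37.80 = 9.451.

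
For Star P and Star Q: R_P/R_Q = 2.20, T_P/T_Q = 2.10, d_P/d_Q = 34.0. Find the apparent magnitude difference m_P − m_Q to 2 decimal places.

2.72

L_P/L_Q = (2.20)²(2.10)⁴ = 94.13.
F_P/F_Q = (L_P/L_Q)/(d_P/d_Q)² = 94.13/1156 = 0.08143.
m_P − m_Q = −2.5 log₁₀(0.08143) = 2.72.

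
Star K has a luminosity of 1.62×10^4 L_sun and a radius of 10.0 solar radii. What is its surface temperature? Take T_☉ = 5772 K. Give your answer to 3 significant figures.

2.06×10^4 K

T/T_☉ = (L/L_☉)^(1/4) / (R/R_☉)^(1/2)
T = 5772 × (1.62×10^4)^(1/4) / √(10.0) = 5772 × 11.28 / 3.162 = 2.059×10^4 K.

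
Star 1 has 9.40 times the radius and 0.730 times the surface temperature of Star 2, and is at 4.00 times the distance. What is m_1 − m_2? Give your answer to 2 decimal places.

L_1/L_2 = (9.40)²(0.730)⁴ = 25.09.
F_1/F_2 = (L_1/L_2)/(d_1/d_2)² = 25.09/16.00 = 1.568.
m_1 − m_2 = −2.5 log₁₀(1.568) = -0.49.

-0.49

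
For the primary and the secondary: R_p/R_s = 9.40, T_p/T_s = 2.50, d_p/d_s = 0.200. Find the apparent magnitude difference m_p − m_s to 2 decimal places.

L_p/L_s = (9.40)²(2.50)⁴ = 3452.
F_p/F_s = (L_p/L_s)/(d_p/d_s)² = 3452/0.04000 = 8.629×10^4.
m_p − m_s = −2.5 log₁₀(8.629×10^4) = -12.34.

-12.34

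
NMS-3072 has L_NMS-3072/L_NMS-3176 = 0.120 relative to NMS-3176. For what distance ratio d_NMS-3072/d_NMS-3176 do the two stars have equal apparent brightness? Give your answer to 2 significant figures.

Equal flux requires L_NMS-3072/d_NMS-3072² = L_NMS-3176/d_NMS-3176², so d_NMS-3072/d_NMS-3176 = √(L_NMS-3072/L_NMS-3176)
= √(0.120) = 0.3464.

0.35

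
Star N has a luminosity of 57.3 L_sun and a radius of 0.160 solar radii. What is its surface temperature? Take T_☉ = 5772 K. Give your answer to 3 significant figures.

T/T_☉ = (L/L_☉)^(1/4) / (R/R_☉)^(1/2)
T = 5772 × (57.3)^(1/4) / √(0.160) = 5772 × 2.751 / 0.4000 = 3.970×10^4 K.

3.97×10^4 K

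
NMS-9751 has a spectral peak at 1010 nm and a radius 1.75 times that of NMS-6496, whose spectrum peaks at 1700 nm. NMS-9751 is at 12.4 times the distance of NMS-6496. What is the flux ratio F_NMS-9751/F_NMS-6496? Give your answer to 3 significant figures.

0.160

Wien's law: T_NMS-9751/T_NMS-6496 = λ_NMS-6496/λ_NMS-9751 = 1700/1010 = 1.683.
L_NMS-9751/L_NMS-6496 = (R_NMS-9751/R_NMS-6496)²(T_NMS-9751/T_NMS-6496)⁴ = (1.75)²(1.683)⁴ = 24.58.
F_NMS-9751/F_NMS-6496 = (L_NMS-9751/L_NMS-6496)/(d_NMS-9751/d_NMS-6496)² = 24.58/(12.4)² = 0.1599.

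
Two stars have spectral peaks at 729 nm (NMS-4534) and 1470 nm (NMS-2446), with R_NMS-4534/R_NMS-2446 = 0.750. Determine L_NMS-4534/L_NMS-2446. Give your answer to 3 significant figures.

Wien's law gives T ∝ 1/λ_max, so T_NMS-4534/T_NMS-2446 = λ_NMS-2446/λ_NMS-4534 = 1470/729 = 2.016.
Then L ∝ R²T⁴ gives L_NMS-4534/L_NMS-2446 = (0.750)² × (2.016)⁴ = 0.5625 × 16.53 = 9.300.

9.30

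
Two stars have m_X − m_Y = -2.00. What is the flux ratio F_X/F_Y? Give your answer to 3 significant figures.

F_X/F_Y = 10^(−(m_X − m_Y)/2.5) = 10^(2.00/2.5) = 10^0.800 = 6.310.

6.31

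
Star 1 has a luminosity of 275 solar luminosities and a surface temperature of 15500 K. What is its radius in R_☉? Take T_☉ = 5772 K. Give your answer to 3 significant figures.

R/R_☉ = √(L/L_☉) / (T/T_☉)² = √(275) / (2.685)²
       = 16.58 / 7.211 = 2.300.

2.30 R_☉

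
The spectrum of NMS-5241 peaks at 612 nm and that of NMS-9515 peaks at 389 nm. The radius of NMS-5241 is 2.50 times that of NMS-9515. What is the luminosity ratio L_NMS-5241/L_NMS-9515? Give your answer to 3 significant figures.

Wien's law gives T ∝ 1/λ_max, so T_NMS-5241/T_NMS-9515 = λ_NMS-9515/λ_NMS-5241 = 389/612 = 0.6356.
Then L ∝ R²T⁴ gives L_NMS-5241/L_NMS-9515 = (2.50)² × (0.6356)⁴ = 6.250 × 0.1632 = 1.020.

1.02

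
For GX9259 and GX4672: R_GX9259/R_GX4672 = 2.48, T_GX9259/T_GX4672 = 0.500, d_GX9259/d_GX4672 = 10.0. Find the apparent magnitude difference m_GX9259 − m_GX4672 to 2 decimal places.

6.04

L_GX9259/L_GX4672 = (2.48)²(0.500)⁴ = 0.3844.
F_GX9259/F_GX4672 = (L_GX9259/L_GX4672)/(d_GX9259/d_GX4672)² = 0.3844/100.0 = 0.003844.
m_GX9259 − m_GX4672 = −2.5 log₁₀(0.003844) = 6.04.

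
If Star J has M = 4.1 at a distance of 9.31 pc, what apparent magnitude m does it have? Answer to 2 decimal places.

3.94

m = M + 5 log₁₀(d/10 pc) = 4.1 + 5 log₁₀(9.31/10)
  = 4.1 + 5 × -0.031 = 4.1 + -0.16 = 3.94.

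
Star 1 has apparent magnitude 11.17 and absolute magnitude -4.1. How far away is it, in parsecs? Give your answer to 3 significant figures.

m − M = 5 log₁₀(d/10 pc)
11.17 − (-4.1) = 15.27 = 5 log₁₀(d/10)
d = 10 × 10^(15.27/5) = 10 × 10^3.054 = 1.132×10^4 pc.

1.13×10^4 pc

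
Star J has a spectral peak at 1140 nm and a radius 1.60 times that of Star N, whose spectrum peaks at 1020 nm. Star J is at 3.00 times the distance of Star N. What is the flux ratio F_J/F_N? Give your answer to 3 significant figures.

Wien's law: T_J/T_N = λ_N/λ_J = 1020/1140 = 0.8947.
L_J/L_N = (R_J/R_N)²(T_J/T_N)⁴ = (1.60)²(0.8947)⁴ = 1.641.
F_J/F_N = (L_J/L_N)/(d_J/d_N)² = 1.641/(3.00)² = 0.1823.

0.182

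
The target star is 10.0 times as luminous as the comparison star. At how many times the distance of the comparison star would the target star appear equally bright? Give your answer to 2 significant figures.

Equal flux requires L_t/d_t² = L_c/d_c², so d_t/d_c = √(L_t/L_c)
= √(10.0) = 3.162.

3.2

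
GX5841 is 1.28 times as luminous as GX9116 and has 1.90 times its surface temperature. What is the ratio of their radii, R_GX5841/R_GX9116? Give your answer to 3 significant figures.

L ∝ R²T⁴ gives R ∝ √L / T², so
R_GX5841/R_GX9116 = √(1.28) / (1.90)² = 1.131 / 3.610 = 0.3134.

0.313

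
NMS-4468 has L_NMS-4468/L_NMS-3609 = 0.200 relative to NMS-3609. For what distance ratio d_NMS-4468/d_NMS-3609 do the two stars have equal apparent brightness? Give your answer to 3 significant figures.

0.447

Equal flux requires L_NMS-4468/d_NMS-4468² = L_NMS-3609/d_NMS-3609², so d_NMS-4468/d_NMS-3609 = √(L_NMS-4468/L_NMS-3609)
= √(0.200) = 0.4472.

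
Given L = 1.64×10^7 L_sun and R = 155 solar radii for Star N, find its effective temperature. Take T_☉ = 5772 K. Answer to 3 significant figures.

2.95×10^4 K

T/T_☉ = (L/L_☉)^(1/4) / (R/R_☉)^(1/2)
T = 5772 × (1.64×10^7)^(1/4) / √(155) = 5772 × 63.64 / 12.45 = 2.950×10^4 K.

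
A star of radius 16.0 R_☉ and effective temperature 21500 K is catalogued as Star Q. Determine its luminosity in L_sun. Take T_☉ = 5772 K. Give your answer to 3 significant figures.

L/L_☉ = (R/R_☉)² (T/T_☉)⁴ = (16.0)² × (21500/5772)⁴
       = 256.0 × (3.725)⁴ = 256.0 × 192.5 = 4.928×10^4.

4.93×10^4 L_sun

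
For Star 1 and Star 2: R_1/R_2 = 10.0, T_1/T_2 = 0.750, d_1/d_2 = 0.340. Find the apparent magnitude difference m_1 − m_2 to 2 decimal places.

L_1/L_2 = (10.0)²(0.750)⁴ = 31.64.
F_1/F_2 = (L_1/L_2)/(d_1/d_2)² = 31.64/0.1156 = 273.7.
m_1 − m_2 = −2.5 log₁₀(273.7) = -6.09.

-6.09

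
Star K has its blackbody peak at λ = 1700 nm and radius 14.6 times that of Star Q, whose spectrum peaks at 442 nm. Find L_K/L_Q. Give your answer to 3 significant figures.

Wien's law gives T ∝ 1/λ_max, so T_K/T_Q = λ_Q/λ_K = 442/1700 = 0.2600.
Then L ∝ R²T⁴ gives L_K/L_Q = (14.6)² × (0.2600)⁴ = 213.2 × 0.004570 = 0.9741.

0.974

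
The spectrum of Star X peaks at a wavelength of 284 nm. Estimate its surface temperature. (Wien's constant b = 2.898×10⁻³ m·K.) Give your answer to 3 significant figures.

1.02×10^4 K

T = b/λ_max = 2.898×10⁻³ / (284×10⁻⁹) = 1.020×10^4 K.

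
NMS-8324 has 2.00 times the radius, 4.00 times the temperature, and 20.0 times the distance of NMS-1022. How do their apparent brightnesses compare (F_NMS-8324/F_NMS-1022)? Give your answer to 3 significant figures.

2.56

L_NMS-8324/L_NMS-1022 = (R_NMS-8324/R_NMS-1022)²(T_NMS-8324/T_NMS-1022)⁴ = (2.00)² × (4.00)⁴ = 1024.
F_NMS-8324/F_NMS-1022 = (L_NMS-8324/L_NMS-1022)/(d_NMS-8324/d_NMS-1022)² = 1024 / (20.0)² = 2.560.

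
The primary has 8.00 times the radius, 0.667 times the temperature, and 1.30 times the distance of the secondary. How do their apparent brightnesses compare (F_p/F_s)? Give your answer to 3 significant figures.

7.50

L_p/L_s = (R_p/R_s)²(T_p/T_s)⁴ = (8.00)² × (0.667)⁴ = 12.67.
F_p/F_s = (L_p/L_s)/(d_p/d_s)² = 12.67 / (1.30)² = 7.495.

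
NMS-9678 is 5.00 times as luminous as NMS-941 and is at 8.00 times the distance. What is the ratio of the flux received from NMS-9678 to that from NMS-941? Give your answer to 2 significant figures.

0.078

F = L/(4πd²), so F_NMS-9678/F_NMS-941 = (L_NMS-9678/L_NMS-941) / (d_NMS-9678/d_NMS-941)²
= 5.00 / (8.00)² = 5.00 / 64.00 = 0.07812.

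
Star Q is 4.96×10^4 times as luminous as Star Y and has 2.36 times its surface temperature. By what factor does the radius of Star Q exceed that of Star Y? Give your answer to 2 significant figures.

L ∝ R²T⁴ gives R ∝ √L / T², so
R_Q/R_Y = √(4.96×10^4) / (2.36)² = 222.7 / 5.570 = 39.99.

40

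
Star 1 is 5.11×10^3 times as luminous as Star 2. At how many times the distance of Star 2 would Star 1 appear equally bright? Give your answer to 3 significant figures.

Equal flux requires L_1/d_1² = L_2/d_2², so d_1/d_2 = √(L_1/L_2)
= √(5.11×10^3) = 71.48.

71.5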